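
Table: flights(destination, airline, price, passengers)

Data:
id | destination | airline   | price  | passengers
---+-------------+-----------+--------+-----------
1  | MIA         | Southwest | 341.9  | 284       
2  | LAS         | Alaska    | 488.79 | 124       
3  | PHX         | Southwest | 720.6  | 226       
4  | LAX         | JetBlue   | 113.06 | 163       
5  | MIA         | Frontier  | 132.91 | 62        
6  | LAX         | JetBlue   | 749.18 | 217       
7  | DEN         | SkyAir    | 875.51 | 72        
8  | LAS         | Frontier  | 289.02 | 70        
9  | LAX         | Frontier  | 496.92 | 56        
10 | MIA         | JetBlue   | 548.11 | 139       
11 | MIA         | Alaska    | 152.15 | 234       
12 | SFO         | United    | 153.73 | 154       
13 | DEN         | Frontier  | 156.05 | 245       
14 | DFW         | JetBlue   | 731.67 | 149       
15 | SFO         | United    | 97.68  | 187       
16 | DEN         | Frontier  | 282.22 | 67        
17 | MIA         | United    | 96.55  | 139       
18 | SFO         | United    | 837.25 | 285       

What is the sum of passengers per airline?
SELECT airline, SUM(passengers) as result
FROM flights
GROUP BY airline

Result:
  Alaska: 358
  Frontier: 500
  JetBlue: 668
  SkyAir: 72
  Southwest: 510
  United: 765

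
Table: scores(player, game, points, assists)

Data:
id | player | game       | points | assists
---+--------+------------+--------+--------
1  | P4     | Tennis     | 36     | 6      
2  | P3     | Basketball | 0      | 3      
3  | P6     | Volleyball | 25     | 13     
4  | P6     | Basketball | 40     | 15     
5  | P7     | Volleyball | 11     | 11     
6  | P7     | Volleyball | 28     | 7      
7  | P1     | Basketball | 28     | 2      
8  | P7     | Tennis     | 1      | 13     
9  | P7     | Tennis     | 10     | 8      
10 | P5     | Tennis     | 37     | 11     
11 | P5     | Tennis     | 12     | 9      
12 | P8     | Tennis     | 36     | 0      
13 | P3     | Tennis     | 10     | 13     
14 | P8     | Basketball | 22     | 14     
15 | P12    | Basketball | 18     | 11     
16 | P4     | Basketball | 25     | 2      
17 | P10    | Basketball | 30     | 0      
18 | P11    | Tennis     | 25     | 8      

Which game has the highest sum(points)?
SELECT game, SUM(points) as val
FROM scores
GROUP BY game
ORDER BY val DESC
LIMIT 1

Result: Tennis with sum(points) = 167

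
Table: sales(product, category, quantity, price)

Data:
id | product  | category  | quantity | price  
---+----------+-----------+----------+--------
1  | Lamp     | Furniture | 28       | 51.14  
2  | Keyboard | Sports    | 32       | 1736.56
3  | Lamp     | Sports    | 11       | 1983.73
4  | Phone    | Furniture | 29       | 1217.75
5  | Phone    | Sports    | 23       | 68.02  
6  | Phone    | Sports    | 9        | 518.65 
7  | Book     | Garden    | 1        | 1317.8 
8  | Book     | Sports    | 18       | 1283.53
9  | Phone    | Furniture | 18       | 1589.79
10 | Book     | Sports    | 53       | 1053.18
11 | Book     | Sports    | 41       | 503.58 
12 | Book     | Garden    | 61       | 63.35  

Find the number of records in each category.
SELECT category, COUNT(*) as count
FROM sales
GROUP BY category

Result:
  Furniture: 3
  Garden: 2
  Sports: 7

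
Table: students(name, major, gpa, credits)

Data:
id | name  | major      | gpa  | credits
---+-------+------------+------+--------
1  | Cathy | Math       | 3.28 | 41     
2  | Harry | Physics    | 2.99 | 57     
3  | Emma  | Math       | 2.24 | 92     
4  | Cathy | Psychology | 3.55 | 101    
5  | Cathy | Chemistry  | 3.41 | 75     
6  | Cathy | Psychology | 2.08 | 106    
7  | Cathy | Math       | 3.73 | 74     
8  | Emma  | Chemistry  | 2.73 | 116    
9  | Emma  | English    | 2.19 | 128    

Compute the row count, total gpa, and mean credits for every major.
SELECT major,
       COUNT(*) as cnt,
       SUM(gpa) as total_gpa,
       AVG(credits) as avg_credits
FROM students
GROUP BY major

Result:
  Chemistry: 2 records, 6.14 total gpa, 95.50 avg credits
  English: 1 records, 2.19 total gpa, 128.00 avg credits
  Math: 3 records, 9.25 total gpa, 69.00 avg credits
  Physics: 1 records, 2.99 total gpa, 57.00 avg credits
  Psychology: 2 records, 5.63 total gpa, 103.50 avg credits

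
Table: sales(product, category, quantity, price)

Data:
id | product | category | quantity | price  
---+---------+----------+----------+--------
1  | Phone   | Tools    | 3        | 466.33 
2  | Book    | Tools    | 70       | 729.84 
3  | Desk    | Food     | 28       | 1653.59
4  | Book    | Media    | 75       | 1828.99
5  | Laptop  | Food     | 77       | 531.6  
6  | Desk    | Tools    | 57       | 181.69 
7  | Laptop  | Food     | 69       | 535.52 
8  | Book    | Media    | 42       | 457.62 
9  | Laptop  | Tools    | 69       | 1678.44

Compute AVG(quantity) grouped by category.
SELECT category, AVG(quantity) as result
FROM sales
GROUP BY category

Result:
  Food: 58.00
  Media: 58.50
  Tools: 49.75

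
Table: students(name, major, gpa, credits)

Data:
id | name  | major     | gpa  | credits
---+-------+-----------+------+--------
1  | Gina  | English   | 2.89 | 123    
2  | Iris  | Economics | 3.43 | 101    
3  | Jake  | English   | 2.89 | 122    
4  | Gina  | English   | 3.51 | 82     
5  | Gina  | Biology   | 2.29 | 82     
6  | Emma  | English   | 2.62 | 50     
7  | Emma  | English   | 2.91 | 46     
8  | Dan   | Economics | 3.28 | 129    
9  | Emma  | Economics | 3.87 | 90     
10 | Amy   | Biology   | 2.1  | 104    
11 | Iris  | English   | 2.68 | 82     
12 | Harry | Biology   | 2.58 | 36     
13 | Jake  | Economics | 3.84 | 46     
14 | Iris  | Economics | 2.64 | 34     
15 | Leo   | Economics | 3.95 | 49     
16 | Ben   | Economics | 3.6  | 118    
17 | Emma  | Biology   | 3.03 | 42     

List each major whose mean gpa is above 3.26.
SELECT major, AVG(gpa)
FROM students
GROUP BY major
HAVING AVG(gpa) > 3.26

Result:
  Economics: avg=3.52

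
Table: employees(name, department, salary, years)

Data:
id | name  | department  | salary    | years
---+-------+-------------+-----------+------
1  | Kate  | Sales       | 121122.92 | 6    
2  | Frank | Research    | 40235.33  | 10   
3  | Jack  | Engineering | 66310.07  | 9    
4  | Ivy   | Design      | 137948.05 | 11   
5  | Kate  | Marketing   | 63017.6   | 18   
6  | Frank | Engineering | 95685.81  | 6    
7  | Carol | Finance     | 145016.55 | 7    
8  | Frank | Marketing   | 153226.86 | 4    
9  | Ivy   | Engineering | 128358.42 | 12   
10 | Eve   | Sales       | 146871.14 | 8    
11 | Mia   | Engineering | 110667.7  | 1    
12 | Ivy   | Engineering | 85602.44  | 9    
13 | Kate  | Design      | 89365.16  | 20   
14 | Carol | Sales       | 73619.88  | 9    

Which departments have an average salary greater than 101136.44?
SELECT department, AVG(salary)
FROM employees
GROUP BY department
HAVING AVG(salary) > 101136.44

Result:
  Design: avg=113656.61
  Finance: avg=145016.55
  Marketing: avg=108122.23
  Sales: avg=113871.31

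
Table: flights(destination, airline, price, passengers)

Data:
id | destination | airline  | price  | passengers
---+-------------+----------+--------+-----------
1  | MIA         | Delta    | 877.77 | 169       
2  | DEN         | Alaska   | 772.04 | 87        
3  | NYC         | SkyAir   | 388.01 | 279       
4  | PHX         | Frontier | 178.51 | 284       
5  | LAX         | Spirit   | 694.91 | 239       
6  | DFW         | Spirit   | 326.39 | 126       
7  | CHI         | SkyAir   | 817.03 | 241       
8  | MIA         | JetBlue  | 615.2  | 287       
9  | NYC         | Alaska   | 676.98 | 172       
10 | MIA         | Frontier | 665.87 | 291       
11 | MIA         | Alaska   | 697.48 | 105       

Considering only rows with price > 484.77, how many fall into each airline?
SELECT airline, COUNT(*)
FROM flights
WHERE price > 484.77
GROUP BY airline

Note: WHERE filters rows before grouping.

Result:
  Alaska: 3
  Delta: 1
  Frontier: 1
  JetBlue: 1
  SkyAir: 1
  Spirit: 1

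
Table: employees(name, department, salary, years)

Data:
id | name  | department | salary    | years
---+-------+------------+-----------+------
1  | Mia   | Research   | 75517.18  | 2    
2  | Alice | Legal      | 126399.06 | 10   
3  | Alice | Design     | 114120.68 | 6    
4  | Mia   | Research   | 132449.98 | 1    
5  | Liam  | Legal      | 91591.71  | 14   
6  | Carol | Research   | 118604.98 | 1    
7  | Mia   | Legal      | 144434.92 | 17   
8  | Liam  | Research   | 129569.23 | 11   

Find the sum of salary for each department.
SELECT department, SUM(salary) as result
FROM employees
GROUP BY department

Result:
  Design: 114120.68
  Legal: 362425.69
  Research: 456141.37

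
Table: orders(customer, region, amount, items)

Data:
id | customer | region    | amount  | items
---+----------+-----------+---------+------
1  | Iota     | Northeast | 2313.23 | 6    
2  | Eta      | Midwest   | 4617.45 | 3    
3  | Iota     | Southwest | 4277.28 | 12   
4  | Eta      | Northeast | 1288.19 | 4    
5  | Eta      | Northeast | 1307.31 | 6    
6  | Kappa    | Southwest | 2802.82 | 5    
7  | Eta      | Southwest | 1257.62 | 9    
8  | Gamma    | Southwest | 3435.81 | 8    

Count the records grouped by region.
SELECT region, COUNT(*) as count
FROM orders
GROUP BY region

Result:
  Midwest: 1
  Northeast: 3
  Southwest: 4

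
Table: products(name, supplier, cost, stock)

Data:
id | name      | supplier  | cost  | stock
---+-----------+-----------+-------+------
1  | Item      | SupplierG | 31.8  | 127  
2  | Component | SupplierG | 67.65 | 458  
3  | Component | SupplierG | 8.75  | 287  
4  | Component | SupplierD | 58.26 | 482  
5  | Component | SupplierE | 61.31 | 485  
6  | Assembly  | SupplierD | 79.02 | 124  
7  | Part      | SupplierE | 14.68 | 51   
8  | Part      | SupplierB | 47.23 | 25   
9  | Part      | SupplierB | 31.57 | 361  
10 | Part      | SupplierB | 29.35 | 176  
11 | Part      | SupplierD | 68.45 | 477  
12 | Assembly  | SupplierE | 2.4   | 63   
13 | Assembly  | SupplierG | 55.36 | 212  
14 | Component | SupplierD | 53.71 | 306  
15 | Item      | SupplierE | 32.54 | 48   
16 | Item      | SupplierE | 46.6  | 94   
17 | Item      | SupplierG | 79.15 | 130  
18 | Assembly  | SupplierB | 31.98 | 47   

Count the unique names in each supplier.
SELECT supplier, COUNT(DISTINCT name)
FROM products
GROUP BY supplier

Result:
  SupplierB: 2 distinct
  SupplierD: 3 distinct
  SupplierE: 4 distinct
  SupplierG: 3 distinct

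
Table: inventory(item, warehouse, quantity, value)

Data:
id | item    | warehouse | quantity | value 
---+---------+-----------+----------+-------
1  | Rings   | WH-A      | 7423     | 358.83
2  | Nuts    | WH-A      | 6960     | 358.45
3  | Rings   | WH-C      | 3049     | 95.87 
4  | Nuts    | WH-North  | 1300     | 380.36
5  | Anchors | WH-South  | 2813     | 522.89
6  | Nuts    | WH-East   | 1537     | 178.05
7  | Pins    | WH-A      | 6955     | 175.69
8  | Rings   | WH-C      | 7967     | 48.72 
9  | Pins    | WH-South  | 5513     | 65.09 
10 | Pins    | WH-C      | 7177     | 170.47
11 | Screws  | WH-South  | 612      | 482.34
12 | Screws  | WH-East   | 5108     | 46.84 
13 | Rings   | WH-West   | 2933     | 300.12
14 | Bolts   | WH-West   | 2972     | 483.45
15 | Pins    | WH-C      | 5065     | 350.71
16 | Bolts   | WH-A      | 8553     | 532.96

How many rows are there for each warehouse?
SELECT warehouse, COUNT(*) as count
FROM inventory
GROUP BY warehouse

Result:
  WH-A: 4
  WH-C: 4
  WH-East: 2
  WH-North: 1
  WH-South: 3
  WH-West: 2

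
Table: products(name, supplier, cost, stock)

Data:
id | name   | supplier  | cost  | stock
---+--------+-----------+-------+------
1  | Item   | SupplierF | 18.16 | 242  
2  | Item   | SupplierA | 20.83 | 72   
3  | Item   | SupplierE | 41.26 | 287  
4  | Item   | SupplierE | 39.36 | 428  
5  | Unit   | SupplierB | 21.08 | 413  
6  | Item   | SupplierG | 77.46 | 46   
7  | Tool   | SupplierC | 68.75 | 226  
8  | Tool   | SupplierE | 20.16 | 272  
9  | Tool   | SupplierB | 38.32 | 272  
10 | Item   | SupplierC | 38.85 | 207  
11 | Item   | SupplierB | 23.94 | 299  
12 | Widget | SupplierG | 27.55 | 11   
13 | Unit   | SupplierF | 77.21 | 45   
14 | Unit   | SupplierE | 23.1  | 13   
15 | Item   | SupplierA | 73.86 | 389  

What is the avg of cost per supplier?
SELECT supplier, AVG(cost) as result
FROM products
GROUP BY supplier

Result:
  SupplierA: 47.35
  SupplierB: 27.78
  SupplierC: 53.80
  SupplierE: 30.97
  SupplierF: 47.69
  SupplierG: 52.51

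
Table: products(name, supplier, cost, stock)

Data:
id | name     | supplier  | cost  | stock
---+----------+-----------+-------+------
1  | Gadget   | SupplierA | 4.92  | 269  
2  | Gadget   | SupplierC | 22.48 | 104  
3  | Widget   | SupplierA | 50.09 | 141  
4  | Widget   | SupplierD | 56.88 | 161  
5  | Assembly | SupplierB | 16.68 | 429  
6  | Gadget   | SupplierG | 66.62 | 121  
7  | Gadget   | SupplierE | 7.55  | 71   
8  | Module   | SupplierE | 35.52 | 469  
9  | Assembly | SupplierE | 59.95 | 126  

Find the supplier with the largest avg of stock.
SELECT supplier, AVG(stock) as val
FROM products
GROUP BY supplier
ORDER BY val DESC
LIMIT 1

Result: SupplierB with avg(stock) = 429.00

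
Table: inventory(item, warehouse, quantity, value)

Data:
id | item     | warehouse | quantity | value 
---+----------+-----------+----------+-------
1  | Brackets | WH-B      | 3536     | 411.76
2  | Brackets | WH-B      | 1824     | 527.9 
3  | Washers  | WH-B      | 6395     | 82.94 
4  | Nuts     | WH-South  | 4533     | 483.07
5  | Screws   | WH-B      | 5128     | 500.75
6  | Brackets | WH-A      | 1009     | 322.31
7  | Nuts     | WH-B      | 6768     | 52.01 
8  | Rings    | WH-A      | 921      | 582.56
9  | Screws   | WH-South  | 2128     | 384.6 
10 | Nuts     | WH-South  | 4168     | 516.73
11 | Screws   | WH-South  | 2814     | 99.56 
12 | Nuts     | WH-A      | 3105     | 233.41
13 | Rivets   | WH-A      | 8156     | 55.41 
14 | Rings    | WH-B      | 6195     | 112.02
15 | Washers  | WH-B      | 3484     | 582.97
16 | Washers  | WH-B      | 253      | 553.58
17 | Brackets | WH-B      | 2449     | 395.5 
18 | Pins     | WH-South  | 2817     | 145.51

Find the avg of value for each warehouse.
SELECT warehouse, AVG(value) as result
FROM inventory
GROUP BY warehouse

Result:
  WH-A: 298.42
  WH-B: 357.71
  WH-South: 325.89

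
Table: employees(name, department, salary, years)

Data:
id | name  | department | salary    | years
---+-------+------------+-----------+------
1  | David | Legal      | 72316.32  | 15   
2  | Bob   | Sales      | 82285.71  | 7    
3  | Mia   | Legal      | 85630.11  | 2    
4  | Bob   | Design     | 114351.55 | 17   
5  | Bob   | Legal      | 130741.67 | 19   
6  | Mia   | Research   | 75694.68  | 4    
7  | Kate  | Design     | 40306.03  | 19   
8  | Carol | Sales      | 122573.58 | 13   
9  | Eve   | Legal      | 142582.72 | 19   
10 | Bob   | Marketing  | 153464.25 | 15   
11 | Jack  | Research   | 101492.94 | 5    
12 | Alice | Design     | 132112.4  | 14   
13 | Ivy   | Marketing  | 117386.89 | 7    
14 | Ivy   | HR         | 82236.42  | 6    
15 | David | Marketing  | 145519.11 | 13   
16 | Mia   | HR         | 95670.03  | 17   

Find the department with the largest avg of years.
SELECT department, AVG(years) as val
FROM employees
GROUP BY department
ORDER BY val DESC
LIMIT 1

Result: Design with avg(years) = 16.67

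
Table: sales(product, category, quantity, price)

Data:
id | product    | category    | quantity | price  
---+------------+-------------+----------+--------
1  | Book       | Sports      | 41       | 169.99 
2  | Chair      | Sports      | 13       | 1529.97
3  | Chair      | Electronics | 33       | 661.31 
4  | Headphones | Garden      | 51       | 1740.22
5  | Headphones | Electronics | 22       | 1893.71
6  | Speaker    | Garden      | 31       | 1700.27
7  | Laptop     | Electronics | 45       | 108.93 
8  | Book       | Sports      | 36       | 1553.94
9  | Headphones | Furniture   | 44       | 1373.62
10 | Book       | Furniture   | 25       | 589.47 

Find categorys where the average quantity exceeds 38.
SELECT category, AVG(quantity)
FROM sales
GROUP BY category
HAVING AVG(quantity) > 38

Result:
  Garden: avg=41.00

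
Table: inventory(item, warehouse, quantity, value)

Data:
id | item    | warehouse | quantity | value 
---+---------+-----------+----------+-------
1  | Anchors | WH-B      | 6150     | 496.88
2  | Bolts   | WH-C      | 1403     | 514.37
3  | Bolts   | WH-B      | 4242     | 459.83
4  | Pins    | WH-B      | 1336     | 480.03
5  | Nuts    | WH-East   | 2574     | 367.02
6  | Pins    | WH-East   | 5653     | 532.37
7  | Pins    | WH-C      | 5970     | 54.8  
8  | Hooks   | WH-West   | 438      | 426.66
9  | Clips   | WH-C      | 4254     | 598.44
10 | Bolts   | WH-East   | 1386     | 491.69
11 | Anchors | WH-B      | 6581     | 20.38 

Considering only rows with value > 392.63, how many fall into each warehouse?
SELECT warehouse, COUNT(*)
FROM inventory
WHERE value > 392.63
GROUP BY warehouse

Note: WHERE filters rows before grouping.

Result:
  WH-B: 3
  WH-C: 2
  WH-East: 2
  WH-West: 1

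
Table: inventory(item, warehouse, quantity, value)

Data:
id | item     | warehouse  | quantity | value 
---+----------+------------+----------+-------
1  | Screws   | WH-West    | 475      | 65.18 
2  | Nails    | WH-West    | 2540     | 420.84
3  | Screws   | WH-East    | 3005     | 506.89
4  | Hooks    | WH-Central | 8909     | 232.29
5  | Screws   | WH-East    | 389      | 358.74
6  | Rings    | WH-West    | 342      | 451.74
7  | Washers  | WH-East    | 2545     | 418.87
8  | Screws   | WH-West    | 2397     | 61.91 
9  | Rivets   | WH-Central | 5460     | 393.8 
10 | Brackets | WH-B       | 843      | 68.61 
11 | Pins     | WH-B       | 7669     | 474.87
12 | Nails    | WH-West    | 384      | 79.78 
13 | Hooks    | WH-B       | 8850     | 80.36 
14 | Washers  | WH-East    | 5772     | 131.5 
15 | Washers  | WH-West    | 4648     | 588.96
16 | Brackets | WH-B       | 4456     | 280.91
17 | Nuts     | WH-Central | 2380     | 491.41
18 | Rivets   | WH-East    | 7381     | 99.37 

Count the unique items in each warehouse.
SELECT warehouse, COUNT(DISTINCT item)
FROM inventory
GROUP BY warehouse

Result:
  WH-B: 3 distinct
  WH-Central: 3 distinct
  WH-East: 3 distinct
  WH-West: 4 distinct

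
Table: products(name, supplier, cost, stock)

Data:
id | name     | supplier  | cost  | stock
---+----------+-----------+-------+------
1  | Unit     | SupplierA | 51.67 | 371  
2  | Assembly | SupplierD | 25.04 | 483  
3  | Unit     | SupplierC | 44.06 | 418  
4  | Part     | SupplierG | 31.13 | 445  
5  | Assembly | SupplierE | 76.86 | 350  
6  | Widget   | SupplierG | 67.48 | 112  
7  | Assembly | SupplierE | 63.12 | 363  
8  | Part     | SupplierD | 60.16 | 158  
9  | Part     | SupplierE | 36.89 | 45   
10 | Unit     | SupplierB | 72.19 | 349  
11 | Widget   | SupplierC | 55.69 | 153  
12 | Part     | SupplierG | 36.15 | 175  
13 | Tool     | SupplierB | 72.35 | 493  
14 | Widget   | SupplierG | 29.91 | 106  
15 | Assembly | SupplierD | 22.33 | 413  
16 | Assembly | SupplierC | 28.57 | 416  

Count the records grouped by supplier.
SELECT supplier, COUNT(*) as count
FROM products
GROUP BY supplier

Result:
  SupplierA: 1
  SupplierB: 2
  SupplierC: 3
  SupplierD: 3
  SupplierE: 3
  SupplierG: 4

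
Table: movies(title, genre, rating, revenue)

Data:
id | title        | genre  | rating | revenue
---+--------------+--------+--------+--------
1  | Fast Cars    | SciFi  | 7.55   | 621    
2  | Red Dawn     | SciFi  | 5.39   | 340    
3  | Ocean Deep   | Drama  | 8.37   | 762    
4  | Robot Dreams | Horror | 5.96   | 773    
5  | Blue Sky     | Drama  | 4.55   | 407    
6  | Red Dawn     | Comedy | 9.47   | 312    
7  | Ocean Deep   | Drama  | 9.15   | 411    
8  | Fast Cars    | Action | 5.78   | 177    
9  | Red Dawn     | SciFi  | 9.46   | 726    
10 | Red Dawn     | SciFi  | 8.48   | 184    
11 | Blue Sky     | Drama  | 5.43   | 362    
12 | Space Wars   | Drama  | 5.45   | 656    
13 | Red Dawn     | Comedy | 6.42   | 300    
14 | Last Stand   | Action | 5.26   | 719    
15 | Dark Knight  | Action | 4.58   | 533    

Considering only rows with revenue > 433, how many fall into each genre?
SELECT genre, COUNT(*)
FROM movies
WHERE revenue > 433
GROUP BY genre

Note: WHERE filters rows before grouping.

Result:
  Action: 2
  Drama: 2
  Horror: 1
  SciFi: 2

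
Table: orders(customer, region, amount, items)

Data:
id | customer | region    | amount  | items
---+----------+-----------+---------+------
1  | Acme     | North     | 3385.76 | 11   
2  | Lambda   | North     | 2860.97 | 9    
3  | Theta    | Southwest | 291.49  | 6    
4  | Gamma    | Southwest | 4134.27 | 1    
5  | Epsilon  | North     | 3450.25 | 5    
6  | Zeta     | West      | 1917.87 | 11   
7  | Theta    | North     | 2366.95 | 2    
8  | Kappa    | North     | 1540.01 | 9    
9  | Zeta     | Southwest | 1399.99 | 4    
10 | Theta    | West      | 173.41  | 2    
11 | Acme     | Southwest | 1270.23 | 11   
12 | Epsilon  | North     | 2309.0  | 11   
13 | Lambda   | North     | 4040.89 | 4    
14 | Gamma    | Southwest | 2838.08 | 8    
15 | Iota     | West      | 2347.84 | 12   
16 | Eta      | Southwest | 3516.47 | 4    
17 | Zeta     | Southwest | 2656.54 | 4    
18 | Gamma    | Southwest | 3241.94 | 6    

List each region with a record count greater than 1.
SELECT region, COUNT(*) as cnt
FROM orders
GROUP BY region
HAVING COUNT(*) > 1

Result:
  North: 7
  Southwest: 8
  West: 3

Note: HAVING filters groups after aggregation, WHERE filters rows before.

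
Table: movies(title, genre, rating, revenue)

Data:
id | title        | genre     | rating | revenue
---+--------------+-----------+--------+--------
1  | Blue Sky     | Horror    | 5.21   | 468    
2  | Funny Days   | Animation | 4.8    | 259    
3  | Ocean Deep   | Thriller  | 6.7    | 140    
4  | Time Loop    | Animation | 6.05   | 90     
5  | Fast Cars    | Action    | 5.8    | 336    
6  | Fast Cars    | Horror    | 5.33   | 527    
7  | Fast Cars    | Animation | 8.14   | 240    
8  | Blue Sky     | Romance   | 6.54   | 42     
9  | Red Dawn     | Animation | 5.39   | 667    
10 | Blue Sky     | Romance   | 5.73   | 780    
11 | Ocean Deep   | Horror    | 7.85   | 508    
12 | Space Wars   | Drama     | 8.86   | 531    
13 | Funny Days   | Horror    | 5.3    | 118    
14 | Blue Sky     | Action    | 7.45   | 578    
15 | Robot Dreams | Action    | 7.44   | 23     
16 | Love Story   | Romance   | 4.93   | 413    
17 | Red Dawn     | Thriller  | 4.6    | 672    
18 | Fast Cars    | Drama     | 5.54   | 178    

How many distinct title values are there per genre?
SELECT genre, COUNT(DISTINCT title)
FROM movies
GROUP BY genre

Result:
  Action: 3 distinct
  Animation: 4 distinct
  Drama: 2 distinct
  Horror: 4 distinct
  Romance: 2 distinct
  Thriller: 2 distinct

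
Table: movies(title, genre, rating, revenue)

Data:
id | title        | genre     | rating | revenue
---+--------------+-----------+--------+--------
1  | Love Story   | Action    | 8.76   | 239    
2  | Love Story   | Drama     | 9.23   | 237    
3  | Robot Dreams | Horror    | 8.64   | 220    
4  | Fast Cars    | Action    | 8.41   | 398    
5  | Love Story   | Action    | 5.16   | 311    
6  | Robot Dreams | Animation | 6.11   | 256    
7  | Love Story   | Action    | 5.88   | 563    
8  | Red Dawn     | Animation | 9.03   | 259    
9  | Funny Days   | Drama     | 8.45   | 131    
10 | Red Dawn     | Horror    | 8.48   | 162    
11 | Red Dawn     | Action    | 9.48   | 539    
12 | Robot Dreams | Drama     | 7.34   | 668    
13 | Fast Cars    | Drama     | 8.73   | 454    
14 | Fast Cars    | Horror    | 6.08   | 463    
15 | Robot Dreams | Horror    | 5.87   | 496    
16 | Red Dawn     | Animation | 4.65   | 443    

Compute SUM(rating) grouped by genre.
SELECT genre, SUM(rating) as result
FROM movies
GROUP BY genre

Result:
  Action: 37.69
  Animation: 19.79
  Drama: 33.75
  Horror: 29.07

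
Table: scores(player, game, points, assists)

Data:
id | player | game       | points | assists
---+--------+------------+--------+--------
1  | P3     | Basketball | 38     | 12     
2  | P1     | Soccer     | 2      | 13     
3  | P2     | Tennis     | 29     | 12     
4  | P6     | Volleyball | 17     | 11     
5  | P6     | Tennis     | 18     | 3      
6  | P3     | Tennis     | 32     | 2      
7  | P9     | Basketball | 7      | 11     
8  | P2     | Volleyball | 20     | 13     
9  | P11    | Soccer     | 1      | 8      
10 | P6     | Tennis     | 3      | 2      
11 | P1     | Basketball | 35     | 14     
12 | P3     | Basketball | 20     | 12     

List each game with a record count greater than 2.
SELECT game, COUNT(*) as cnt
FROM scores
GROUP BY game
HAVING COUNT(*) > 2

Result:
  Basketball: 4
  Tennis: 4

Note: HAVING filters groups after aggregation, WHERE filters rows before.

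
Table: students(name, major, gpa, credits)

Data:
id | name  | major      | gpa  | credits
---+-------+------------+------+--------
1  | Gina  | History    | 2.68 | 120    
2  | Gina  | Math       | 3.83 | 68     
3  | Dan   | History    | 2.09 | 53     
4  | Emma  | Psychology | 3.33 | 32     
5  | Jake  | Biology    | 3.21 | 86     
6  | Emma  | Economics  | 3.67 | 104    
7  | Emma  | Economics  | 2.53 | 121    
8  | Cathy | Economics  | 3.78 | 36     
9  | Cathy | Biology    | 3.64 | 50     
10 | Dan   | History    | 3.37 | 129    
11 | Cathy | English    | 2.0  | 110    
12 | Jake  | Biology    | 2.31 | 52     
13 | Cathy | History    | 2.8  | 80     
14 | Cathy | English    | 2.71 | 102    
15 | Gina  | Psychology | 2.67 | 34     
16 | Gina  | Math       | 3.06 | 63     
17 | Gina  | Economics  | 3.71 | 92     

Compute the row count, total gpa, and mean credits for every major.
SELECT major,
       COUNT(*) as cnt,
       SUM(gpa) as total_gpa,
       AVG(credits) as avg_credits
FROM students
GROUP BY major

Result:
  Biology: 3 records, 9.16 total gpa, 62.67 avg credits
  Economics: 4 records, 13.69 total gpa, 88.25 avg credits
  English: 2 records, 4.71 total gpa, 106.00 avg credits
  History: 4 records, 10.94 total gpa, 95.50 avg credits
  Math: 2 records, 6.89 total gpa, 65.50 avg credits
  Psychology: 2 records, 6.00 total gpa, 33.00 avg credits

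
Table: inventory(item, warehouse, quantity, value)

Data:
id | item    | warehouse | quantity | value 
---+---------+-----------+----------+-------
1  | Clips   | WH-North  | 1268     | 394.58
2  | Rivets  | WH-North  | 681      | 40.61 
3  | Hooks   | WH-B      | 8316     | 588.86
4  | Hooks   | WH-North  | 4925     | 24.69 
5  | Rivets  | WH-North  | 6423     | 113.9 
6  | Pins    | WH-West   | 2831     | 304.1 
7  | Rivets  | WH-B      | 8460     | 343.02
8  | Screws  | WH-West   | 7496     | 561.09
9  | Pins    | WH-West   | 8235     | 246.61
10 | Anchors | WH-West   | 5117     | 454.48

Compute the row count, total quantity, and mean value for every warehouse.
SELECT warehouse,
       COUNT(*) as cnt,
       SUM(quantity) as total_quantity,
       AVG(value) as avg_value
FROM inventory
GROUP BY warehouse

Result:
  WH-B: 2 records, 16776 total quantity, 465.94 avg value
  WH-North: 4 records, 13297 total quantity, 143.45 avg value
  WH-West: 4 records, 23679 total quantity, 391.57 avg value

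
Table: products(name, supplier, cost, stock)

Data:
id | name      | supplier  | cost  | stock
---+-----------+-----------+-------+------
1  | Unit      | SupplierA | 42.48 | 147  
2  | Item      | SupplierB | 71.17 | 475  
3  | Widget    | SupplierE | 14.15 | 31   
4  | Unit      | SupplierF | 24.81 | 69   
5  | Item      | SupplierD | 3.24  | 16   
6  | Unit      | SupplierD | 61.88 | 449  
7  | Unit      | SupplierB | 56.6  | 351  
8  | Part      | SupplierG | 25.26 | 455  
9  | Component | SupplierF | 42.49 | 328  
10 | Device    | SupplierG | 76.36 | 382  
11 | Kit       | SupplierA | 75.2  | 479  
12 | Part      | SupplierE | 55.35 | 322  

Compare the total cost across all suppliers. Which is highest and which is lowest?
SELECT supplier, SUM(cost)
FROM products
GROUP BY supplier
ORDER BY SUM(cost)

All groups:
  SupplierD: 65.12
  SupplierF: 67.30
  SupplierE: 69.50
  SupplierG: 101.62
  SupplierA: 117.68
  SupplierB: 127.77

Highest: SupplierB (127.77)
Lowest: SupplierD (65.12)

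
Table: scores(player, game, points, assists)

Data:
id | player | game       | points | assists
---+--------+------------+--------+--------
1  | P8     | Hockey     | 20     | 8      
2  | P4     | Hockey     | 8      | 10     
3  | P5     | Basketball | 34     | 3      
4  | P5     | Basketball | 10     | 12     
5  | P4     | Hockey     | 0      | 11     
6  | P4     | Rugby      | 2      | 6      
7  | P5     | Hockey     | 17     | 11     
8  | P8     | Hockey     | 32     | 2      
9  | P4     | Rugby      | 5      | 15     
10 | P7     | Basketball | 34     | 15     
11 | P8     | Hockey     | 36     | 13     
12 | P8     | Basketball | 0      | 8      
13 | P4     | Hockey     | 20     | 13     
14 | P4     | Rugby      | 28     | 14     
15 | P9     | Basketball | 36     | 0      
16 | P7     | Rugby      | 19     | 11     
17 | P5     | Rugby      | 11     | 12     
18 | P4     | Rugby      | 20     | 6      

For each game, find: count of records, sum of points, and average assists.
SELECT game,
       COUNT(*) as cnt,
       SUM(points) as total_points,
       AVG(assists) as avg_assists
FROM scores
GROUP BY game

Result:
  Basketball: 5 records, 114 total points, 7.60 avg assists
  Hockey: 7 records, 133 total points, 9.71 avg assists
  Rugby: 6 records, 85 total points, 10.67 avg assists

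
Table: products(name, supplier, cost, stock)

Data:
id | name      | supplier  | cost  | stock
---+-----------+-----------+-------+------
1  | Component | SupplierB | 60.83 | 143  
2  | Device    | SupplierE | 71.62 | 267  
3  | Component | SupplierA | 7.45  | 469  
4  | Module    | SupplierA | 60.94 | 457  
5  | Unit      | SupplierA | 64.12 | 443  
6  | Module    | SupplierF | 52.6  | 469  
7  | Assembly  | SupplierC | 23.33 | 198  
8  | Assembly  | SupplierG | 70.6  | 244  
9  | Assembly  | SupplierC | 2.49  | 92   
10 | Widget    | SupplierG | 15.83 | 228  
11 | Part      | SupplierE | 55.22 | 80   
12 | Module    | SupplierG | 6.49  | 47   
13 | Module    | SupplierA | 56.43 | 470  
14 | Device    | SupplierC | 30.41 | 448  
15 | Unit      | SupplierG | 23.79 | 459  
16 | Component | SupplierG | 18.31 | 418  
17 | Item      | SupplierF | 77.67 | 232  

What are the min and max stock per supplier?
SELECT supplier, MIN(stock), MAX(stock)
FROM products
GROUP BY supplier

Result:
  SupplierA: min=443, max=470
  SupplierB: min=143, max=143
  SupplierC: min=92, max=448
  SupplierE: min=80, max=267
  SupplierF: min=232, max=469
  SupplierG: min=47, max=459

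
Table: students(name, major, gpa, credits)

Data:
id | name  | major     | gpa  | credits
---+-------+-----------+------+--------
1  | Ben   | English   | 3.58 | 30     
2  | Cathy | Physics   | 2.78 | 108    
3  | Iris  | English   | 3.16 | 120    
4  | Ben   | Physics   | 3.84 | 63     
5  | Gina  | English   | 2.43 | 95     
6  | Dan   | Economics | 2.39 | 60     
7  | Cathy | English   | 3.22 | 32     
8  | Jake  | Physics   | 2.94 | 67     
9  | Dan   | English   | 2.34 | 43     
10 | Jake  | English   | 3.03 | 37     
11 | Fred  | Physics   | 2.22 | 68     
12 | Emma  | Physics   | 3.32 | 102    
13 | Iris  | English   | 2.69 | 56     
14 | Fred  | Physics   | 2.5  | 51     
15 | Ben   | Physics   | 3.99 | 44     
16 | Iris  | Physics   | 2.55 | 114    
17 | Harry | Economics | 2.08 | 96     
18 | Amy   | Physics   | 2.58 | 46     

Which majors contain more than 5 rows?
SELECT major, COUNT(*) as cnt
FROM students
GROUP BY major
HAVING COUNT(*) > 5

Result:
  English: 7
  Physics: 9

Note: HAVING filters groups after aggregation, WHERE filters rows before.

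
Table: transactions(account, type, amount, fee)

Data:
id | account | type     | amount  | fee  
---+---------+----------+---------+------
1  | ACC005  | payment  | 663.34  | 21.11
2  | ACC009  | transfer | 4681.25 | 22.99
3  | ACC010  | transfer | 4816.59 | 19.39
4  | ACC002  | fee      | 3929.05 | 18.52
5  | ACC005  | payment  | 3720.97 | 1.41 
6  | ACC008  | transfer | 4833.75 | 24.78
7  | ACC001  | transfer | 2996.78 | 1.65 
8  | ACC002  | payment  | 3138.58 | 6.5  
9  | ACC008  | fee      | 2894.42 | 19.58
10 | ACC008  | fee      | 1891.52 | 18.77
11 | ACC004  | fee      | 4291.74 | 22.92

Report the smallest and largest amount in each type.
SELECT type, MIN(amount), MAX(amount)
FROM transactions
GROUP BY type

Result:
  fee: min=1891.52, max=4291.74
  payment: min=663.34, max=3720.97
  transfer: min=2996.78, max=4833.75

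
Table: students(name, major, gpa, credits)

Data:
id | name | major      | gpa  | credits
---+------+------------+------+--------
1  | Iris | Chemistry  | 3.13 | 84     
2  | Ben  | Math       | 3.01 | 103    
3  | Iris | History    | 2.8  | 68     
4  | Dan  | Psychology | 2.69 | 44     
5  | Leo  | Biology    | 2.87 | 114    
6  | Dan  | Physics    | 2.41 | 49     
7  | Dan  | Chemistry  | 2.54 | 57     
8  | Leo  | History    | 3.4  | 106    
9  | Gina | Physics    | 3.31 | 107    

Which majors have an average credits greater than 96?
SELECT major, AVG(credits)
FROM students
GROUP BY major
HAVING AVG(credits) > 96

Result:
  Biology: avg=114.00
  Math: avg=103.00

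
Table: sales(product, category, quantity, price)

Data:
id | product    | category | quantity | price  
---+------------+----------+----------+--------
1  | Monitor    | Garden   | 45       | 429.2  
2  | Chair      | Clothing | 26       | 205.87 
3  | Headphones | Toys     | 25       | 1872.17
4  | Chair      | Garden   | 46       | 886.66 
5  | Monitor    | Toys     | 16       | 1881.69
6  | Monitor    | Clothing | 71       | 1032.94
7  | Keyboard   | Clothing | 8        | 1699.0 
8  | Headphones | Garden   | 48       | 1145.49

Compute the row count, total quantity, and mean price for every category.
SELECT category,
       COUNT(*) as cnt,
       SUM(quantity) as total_quantity,
       AVG(price) as avg_price
FROM sales
GROUP BY category

Result:
  Clothing: 3 records, 105 total quantity, 979.27 avg price
  Garden: 3 records, 139 total quantity, 820.45 avg price
  Toys: 2 records, 41 total quantity, 1876.93 avg price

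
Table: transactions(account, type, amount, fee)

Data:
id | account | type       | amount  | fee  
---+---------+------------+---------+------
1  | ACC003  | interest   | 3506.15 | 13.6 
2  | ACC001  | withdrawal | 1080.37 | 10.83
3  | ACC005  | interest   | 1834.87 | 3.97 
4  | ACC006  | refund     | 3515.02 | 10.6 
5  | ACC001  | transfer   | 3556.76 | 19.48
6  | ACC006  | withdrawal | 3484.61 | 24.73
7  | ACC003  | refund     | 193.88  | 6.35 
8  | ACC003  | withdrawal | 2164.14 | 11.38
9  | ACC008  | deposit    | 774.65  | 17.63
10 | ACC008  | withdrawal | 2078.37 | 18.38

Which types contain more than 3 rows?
SELECT type, COUNT(*) as cnt
FROM transactions
GROUP BY type
HAVING COUNT(*) > 3

Result:
  withdrawal: 4

Note: HAVING filters groups after aggregation, WHERE filters rows before.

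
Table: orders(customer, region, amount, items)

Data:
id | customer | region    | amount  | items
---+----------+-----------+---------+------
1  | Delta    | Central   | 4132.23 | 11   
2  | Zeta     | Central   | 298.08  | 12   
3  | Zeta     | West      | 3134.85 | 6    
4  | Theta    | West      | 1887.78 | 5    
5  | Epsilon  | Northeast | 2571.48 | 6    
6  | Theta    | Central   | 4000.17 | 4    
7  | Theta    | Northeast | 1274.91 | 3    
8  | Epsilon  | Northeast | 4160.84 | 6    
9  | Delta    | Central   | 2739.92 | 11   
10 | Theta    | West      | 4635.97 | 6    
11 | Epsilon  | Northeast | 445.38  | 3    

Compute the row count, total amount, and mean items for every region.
SELECT region,
       COUNT(*) as cnt,
       SUM(amount) as total_amount,
       AVG(items) as avg_items
FROM orders
GROUP BY region

Result:
  Central: 4 records, 11170.40 total amount, 9.50 avg items
  Northeast: 4 records, 8452.61 total amount, 4.50 avg items
  West: 3 records, 9658.60 total amount, 5.67 avg items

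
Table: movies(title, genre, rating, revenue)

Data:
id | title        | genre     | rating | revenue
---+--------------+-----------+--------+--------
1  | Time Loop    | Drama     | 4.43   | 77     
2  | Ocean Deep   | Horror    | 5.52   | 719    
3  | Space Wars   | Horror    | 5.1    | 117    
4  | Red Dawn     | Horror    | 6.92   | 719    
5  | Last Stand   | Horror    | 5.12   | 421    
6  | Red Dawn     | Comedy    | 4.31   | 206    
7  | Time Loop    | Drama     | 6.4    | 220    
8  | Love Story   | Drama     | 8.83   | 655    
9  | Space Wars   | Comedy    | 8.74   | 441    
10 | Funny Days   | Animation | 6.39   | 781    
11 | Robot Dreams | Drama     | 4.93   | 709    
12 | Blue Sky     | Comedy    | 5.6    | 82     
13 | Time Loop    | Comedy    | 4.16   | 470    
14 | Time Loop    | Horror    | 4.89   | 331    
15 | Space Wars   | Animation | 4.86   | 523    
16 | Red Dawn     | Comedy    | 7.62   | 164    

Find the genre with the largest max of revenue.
SELECT genre, MAX(revenue) as val
FROM movies
GROUP BY genre
ORDER BY val DESC
LIMIT 1

Result: Animation with max(revenue) = 781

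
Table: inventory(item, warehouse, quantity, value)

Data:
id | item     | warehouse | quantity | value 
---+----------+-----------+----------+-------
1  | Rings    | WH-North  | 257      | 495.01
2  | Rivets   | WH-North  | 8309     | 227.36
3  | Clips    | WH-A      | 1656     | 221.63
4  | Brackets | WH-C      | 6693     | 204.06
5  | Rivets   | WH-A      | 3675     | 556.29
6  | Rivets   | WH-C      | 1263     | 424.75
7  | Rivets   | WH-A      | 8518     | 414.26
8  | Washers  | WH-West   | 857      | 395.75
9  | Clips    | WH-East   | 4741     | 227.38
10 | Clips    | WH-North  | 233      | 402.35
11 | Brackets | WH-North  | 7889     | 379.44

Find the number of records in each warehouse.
SELECT warehouse, COUNT(*) as count
FROM inventory
GROUP BY warehouse

Result:
  WH-A: 3
  WH-C: 2
  WH-East: 1
  WH-North: 4
  WH-West: 1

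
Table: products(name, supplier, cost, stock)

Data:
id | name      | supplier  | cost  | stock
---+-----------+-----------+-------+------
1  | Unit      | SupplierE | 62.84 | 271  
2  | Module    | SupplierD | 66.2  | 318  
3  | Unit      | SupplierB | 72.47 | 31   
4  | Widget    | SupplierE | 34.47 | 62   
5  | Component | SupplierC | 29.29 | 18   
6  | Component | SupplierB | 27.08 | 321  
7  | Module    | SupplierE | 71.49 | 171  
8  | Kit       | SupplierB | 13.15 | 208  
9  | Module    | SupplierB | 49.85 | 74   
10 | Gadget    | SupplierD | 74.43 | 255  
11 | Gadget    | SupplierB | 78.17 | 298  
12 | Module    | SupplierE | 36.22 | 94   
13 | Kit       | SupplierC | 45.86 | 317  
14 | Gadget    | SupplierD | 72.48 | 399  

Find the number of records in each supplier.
SELECT supplier, COUNT(*) as count
FROM products
GROUP BY supplier

Result:
  SupplierB: 5
  SupplierC: 2
  SupplierD: 3
  SupplierE: 4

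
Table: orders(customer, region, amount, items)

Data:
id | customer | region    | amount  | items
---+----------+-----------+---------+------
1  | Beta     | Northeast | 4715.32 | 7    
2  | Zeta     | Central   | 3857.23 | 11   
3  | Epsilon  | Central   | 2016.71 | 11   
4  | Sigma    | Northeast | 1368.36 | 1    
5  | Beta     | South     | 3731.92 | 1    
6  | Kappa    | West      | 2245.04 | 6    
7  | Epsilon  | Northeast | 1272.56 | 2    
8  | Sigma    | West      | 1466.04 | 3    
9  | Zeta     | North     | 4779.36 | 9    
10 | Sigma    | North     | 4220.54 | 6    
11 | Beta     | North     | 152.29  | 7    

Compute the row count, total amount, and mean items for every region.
SELECT region,
       COUNT(*) as cnt,
       SUM(amount) as total_amount,
       AVG(items) as avg_items
FROM orders
GROUP BY region

Result:
  Central: 2 records, 5873.94 total amount, 11.00 avg items
  North: 3 records, 9152.19 total amount, 7.33 avg items
  Northeast: 3 records, 7356.24 total amount, 3.33 avg items
  South: 1 records, 3731.92 total amount, 1.00 avg items
  West: 2 records, 3711.08 total amount, 4.50 avg items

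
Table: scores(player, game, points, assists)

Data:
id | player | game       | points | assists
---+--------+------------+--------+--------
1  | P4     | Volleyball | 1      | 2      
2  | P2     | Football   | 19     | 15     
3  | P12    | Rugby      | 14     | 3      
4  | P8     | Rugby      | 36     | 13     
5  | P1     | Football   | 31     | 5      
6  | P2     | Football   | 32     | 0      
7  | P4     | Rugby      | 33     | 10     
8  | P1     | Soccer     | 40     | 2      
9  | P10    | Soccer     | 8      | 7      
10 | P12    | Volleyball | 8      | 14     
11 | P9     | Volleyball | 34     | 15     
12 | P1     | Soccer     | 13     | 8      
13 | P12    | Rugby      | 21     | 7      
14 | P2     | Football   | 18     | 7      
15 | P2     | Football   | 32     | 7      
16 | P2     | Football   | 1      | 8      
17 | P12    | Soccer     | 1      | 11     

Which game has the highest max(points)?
SELECT game, MAX(points) as val
FROM scores
GROUP BY game
ORDER BY val DESC
LIMIT 1

Result: Soccer with max(points) = 40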